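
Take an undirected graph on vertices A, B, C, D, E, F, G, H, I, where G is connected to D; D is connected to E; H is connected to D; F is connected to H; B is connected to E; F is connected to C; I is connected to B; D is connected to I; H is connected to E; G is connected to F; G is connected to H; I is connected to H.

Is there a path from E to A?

No

Explore from E.
Distance 1: reach B, D, H.
Distance 2: reach F, G, I.
Distance 3: reach C.
The search is exhausted without reaching A; it lies in a different component.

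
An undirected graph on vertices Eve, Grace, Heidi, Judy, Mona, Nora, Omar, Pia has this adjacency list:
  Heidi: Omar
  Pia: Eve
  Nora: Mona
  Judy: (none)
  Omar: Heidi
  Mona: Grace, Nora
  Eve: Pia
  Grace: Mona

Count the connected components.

4

From Eve: component {Eve, Pia}.
From Grace: component {Grace, Mona, Nora}.
From Heidi: component {Heidi, Omar}.
From Judy: component {Judy}.
That's 4 components.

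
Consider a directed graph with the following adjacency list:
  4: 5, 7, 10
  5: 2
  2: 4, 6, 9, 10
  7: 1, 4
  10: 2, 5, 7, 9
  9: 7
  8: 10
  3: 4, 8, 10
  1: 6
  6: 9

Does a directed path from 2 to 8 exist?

No

Explore from 2.
Distance 1: reach 4, 6, 9, 10.
Distance 2: reach 5, 7.
Distance 3: reach 1.
The search from 2 is exhausted; no directed path reaches 8.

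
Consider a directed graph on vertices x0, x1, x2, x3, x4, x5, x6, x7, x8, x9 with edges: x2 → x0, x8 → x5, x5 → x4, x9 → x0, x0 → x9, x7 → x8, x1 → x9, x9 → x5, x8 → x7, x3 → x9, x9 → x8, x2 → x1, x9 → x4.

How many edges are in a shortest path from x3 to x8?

2

Distance 0: x3.
Distance 1: x9.
Distance 2: x0, x4, x5, x8 — contains x8.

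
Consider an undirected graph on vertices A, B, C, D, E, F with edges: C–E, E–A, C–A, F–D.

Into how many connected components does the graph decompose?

3

From A: component {A, C, E}.
From B: component {B}.
From D: component {D, F}.
That's 3 components.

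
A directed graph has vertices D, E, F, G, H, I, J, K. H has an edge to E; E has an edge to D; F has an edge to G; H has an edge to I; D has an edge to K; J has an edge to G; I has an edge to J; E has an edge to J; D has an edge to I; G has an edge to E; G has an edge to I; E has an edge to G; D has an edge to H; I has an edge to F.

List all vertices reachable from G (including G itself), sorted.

Start at G.
Its neighbours: E, I.
Then their neighbours: D, F, J.
Then next layer: H, K.
Every vertex is now reached.

D, E, F, G, H, I, J, K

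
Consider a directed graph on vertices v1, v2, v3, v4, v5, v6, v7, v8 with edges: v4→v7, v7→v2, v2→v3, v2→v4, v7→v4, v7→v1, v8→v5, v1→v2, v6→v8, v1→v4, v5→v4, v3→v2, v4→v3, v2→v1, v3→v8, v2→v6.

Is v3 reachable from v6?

Yes

Explore from v6.
Distance 1: reach v8.
Distance 2: reach v5.
Distance 3: reach v4.
Distance 4: reach v3, v7.
Found v3.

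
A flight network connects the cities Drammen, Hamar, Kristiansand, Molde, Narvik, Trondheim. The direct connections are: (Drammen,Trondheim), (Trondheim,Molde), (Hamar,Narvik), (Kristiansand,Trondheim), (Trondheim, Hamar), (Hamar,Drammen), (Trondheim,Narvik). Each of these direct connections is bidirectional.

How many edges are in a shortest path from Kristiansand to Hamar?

Distance 0: Kristiansand.
Distance 1: Trondheim.
Distance 2: Drammen, Hamar, Molde, Narvik — contains Hamar.

2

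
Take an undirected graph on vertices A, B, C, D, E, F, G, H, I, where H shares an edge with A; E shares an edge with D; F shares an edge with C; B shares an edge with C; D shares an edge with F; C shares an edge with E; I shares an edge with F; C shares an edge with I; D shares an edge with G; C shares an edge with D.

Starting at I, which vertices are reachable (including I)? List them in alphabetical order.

Start at I.
Its neighbours: C, F.
Then their neighbours: B, D, E.
Then next layer: G.
Nothing further is reachable.

B, C, D, E, F, G, I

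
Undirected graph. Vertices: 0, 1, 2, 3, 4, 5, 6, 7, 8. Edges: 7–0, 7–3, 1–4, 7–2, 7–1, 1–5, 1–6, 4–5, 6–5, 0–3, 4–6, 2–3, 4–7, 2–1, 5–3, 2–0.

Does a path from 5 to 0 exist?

Yes

Explore from 5.
Distance 1: reach 1, 3, 4, 6.
Distance 2: reach 0, 2, 7.
Found 0.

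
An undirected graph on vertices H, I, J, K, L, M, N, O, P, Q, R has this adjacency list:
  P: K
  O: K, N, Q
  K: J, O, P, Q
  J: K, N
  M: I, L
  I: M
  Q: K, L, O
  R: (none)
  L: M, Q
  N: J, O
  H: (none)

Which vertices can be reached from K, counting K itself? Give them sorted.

Start at K.
Its neighbours: J, O, P, Q.
Then their neighbours: L, N.
Then next layer: M.
Then next layer: I.
Nothing further is reachable.

I, J, K, L, M, N, O, P, Q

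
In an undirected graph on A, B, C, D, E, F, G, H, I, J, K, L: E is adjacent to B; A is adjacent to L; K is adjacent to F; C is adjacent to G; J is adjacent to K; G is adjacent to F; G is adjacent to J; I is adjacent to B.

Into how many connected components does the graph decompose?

5

From A: component {A, L}.
From B: component {B, E, I}.
From C: component {C, F, G, J, K}.
From D: component {D}.
From H: component {H}.
That's 5 components.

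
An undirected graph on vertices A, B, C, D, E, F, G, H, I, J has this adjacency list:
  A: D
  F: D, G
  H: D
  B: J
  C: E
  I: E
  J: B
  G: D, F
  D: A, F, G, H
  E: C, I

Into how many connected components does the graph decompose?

3

From A: component {A, D, F, G, H}.
From B: component {B, J}.
From C: component {C, E, I}.
That's 3 components.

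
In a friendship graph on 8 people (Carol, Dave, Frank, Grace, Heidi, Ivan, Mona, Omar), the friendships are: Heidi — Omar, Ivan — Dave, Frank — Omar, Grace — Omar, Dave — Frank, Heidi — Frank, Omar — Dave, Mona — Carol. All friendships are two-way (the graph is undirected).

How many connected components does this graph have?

2

From Carol: component {Carol, Mona}.
From Dave: component {Dave, Frank, Grace, Heidi, Ivan, Omar}.
That's 2 components.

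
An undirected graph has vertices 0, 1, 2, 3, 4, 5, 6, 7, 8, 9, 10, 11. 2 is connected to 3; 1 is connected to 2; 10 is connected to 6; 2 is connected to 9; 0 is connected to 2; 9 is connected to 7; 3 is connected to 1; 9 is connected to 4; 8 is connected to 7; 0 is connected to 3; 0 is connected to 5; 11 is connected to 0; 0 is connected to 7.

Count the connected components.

From 0: component {0, 1, 2, 3, 4, 5, 7, 8, 9, 11}.
From 6: component {6, 10}.
That's 2 components.

2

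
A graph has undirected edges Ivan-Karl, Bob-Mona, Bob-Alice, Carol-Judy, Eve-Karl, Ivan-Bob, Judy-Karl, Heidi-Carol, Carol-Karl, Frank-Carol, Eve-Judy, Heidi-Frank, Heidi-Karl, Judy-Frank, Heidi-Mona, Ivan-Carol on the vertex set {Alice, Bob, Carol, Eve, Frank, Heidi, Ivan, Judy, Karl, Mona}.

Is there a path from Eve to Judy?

Yes

Explore from Eve.
Distance 1: reach Judy, Karl.
Found Judy.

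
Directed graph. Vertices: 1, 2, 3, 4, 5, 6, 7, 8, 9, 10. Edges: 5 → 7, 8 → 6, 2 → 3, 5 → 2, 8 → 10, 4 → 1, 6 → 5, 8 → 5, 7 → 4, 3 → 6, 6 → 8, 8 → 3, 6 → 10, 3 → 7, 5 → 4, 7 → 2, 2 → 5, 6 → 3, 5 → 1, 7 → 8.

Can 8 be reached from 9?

No

9 has no outgoing edges, so nothing is reachable from it.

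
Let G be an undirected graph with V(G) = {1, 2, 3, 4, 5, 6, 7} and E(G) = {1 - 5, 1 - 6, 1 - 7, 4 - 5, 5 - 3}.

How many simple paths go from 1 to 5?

1–5

1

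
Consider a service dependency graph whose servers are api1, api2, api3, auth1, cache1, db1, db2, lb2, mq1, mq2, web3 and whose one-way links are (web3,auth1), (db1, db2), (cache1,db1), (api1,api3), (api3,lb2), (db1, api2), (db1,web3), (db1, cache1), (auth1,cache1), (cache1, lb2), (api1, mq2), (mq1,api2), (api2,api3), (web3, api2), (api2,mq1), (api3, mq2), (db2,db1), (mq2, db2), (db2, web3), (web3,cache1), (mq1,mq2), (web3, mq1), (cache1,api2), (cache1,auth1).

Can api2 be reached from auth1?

Explore from auth1.
Distance 1: reach cache1.
Distance 2: reach api2, db1, lb2.
Found api2.

Yes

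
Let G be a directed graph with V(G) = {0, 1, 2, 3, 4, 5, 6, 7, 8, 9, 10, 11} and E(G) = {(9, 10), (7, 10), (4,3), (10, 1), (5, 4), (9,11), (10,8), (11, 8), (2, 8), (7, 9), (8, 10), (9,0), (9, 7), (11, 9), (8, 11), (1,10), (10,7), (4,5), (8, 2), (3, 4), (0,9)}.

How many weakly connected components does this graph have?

3

From 0: component {0, 1, 2, 7, 8, 9, 10, 11}.
From 3: component {3, 4, 5}.
From 6: component {6}.
That's 3 components.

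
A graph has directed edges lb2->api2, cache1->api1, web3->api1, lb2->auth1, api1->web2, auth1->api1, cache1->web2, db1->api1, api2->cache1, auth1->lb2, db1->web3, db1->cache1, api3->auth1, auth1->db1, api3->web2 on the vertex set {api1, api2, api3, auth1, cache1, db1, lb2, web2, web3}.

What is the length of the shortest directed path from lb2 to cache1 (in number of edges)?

Distance 0: lb2.
Distance 1: api2, auth1.
Distance 2: api1, cache1, db1 — contains cache1.

2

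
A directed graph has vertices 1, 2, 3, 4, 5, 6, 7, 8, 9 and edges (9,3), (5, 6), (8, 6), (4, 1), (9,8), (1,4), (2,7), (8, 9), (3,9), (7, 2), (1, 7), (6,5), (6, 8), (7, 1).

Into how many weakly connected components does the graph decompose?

From 1: component {1, 2, 4, 7}.
From 3: component {3, 5, 6, 8, 9}.
That's 2 components.

2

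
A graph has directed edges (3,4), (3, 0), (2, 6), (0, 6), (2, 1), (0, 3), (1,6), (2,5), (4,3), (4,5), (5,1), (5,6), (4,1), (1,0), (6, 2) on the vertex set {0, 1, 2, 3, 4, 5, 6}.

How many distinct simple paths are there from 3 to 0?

4

3→0
3→4→1→0
3→4→5→1→0
3→4→5→6→2→1→0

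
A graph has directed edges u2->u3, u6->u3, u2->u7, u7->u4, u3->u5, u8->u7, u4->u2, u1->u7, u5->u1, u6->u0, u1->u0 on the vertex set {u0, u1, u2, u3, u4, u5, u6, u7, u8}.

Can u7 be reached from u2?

Yes

Explore from u2.
Distance 1: reach u3, u7.
Found u7.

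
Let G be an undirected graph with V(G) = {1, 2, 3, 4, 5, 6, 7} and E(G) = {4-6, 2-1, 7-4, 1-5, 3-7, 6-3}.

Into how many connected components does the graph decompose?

From 1: component {1, 2, 5}.
From 3: component {3, 4, 6, 7}.
That's 2 components.

2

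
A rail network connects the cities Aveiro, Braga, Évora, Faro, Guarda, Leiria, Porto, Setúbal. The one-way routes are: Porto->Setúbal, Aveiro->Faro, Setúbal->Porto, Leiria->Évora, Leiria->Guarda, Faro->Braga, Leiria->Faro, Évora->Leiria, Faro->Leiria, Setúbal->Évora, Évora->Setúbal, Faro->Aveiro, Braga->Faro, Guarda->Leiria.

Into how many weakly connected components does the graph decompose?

1

From Aveiro: component {Aveiro, Braga, Évora, Faro, Guarda, Leiria, Porto, Setúbal}.
That's 1 component.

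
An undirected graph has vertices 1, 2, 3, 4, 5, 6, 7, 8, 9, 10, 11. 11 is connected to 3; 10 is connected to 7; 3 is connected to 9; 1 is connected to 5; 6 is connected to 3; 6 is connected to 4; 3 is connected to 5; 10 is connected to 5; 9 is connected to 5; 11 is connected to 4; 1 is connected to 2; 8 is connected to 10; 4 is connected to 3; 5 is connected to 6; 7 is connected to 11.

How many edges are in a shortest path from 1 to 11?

Distance 0: 1.
Distance 1: 2, 5.
Distance 2: 3, 6, 9, 10.
Distance 3: 4, 7, 8, 11 — contains 11.

3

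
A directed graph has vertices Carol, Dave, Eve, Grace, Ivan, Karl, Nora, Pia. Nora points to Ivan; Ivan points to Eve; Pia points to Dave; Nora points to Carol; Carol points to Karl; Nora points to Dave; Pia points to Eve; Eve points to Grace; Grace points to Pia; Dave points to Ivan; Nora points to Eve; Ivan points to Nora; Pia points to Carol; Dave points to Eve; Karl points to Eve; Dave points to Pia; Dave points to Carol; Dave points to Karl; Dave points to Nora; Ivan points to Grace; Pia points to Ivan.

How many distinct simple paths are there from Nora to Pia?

Nora→Carol→Karl→Eve→Grace→Pia
Nora→Dave→Carol→Karl→Eve→Grace→Pia
Nora→Dave→Eve→Grace→Pia
Nora→Dave→Ivan→Eve→Grace→Pia
Nora→Dave→Ivan→Grace→Pia
Nora→Dave→Karl→Eve→Grace→Pia
Nora→Dave→Pia
Nora→Eve→Grace→Pia
Nora→Ivan→Eve→Grace→Pia
Nora→Ivan→Grace→Pia

10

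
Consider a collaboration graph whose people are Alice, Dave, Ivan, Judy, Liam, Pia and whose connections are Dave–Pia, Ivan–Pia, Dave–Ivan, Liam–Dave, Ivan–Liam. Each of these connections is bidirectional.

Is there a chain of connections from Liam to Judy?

Explore from Liam.
Distance 1: reach Dave, Ivan.
Distance 2: reach Pia.
The search is exhausted without reaching Judy; it lies in a different component.

No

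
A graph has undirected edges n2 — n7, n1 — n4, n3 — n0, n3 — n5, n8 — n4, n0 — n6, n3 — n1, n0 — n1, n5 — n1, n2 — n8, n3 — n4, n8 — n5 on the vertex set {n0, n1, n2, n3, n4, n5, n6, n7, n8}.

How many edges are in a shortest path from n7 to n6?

Distance 0: n7.
Distance 1: n2.
Distance 2: n8.
Distance 3: n4, n5.
Distance 4: n1, n3.
Distance 5: n0.
Distance 6: n6 — contains n6.

6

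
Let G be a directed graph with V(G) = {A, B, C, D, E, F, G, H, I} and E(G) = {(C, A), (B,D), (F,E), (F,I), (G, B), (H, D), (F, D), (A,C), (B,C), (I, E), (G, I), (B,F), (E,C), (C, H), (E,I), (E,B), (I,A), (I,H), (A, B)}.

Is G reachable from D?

D has no outgoing edges, so nothing is reachable from it.

No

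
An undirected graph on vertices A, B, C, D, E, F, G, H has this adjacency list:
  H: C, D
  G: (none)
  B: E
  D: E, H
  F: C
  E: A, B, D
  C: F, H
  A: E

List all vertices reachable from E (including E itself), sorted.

A, B, C, D, E, F, H

Start at E.
Its neighbours: A, B, D.
Then their neighbours: H.
Then next layer: C.
Then next layer: F.
Nothing further is reachable.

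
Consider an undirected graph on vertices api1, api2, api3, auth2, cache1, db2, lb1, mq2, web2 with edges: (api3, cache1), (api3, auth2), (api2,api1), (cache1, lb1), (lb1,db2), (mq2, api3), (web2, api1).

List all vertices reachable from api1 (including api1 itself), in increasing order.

api1, api2, web2

Start at api1.
Its neighbours: api2, web2.
Nothing further is reachable.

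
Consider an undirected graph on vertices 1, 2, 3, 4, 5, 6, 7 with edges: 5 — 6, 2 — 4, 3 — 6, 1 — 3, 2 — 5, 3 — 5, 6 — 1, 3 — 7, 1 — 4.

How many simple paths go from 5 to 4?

5

5–2–4
5–3–1–4
5–3–6–1–4
5–6–1–4
5–6–3–1–4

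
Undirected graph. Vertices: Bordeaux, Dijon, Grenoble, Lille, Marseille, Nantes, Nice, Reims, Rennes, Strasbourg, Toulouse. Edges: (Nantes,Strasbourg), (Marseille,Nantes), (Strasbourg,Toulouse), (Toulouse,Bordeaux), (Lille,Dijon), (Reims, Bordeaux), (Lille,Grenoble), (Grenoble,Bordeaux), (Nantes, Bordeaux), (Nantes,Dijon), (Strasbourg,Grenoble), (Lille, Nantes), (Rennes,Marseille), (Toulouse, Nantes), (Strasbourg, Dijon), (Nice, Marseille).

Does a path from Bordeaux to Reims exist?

Yes

Explore from Bordeaux.
Distance 1: reach Grenoble, Nantes, Reims, Toulouse.
Found Reims.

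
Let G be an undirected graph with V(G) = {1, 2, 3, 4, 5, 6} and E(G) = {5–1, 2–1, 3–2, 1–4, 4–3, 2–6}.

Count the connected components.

1

From 1: component {1, 2, 3, 4, 5, 6}.
That's 1 component.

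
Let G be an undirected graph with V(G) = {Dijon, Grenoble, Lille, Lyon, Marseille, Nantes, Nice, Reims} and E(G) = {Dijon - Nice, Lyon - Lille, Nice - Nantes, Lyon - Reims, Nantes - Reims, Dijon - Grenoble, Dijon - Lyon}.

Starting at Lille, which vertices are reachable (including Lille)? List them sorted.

Dijon, Grenoble, Lille, Lyon, Nantes, Nice, Reims

Start at Lille.
Its neighbours: Lyon.
Then their neighbours: Dijon, Reims.
Then next layer: Grenoble, Nantes, Nice.
Nothing further is reachable.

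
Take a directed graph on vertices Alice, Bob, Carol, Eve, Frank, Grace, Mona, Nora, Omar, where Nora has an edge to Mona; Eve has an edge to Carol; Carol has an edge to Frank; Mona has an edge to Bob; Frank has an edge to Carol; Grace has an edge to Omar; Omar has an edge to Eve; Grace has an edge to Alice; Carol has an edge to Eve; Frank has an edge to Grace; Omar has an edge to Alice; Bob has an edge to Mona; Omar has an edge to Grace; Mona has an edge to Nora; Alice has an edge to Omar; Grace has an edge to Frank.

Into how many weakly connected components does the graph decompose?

2

From Alice: component {Alice, Carol, Eve, Frank, Grace, Omar}.
From Bob: component {Bob, Mona, Nora}.
That's 2 components.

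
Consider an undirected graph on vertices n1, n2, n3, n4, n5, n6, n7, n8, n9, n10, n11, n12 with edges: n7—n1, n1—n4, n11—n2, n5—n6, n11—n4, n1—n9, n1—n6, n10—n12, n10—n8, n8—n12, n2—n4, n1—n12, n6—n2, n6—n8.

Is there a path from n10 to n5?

Yes

Explore from n10.
Distance 1: reach n8, n12.
Distance 2: reach n1, n6.
Distance 3: reach n2, n4, n5, n7, n9.
Found n5.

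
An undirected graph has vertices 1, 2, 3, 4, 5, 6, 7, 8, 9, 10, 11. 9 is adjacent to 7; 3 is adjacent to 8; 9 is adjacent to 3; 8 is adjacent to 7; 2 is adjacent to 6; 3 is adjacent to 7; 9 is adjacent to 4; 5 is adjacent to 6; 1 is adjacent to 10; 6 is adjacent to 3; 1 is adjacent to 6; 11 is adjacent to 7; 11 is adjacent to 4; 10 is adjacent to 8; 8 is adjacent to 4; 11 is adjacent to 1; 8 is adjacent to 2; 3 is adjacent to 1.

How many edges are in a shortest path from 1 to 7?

Distance 0: 1.
Distance 1: 3, 6, 10, 11.
Distance 2: 2, 4, 5, 7, 8, 9 — contains 7.

2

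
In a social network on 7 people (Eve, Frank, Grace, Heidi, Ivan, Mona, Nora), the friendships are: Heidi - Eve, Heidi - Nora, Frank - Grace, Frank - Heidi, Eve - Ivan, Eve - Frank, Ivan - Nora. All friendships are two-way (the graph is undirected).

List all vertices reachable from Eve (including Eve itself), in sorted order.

Eve, Frank, Grace, Heidi, Ivan, Nora

Start at Eve.
Its neighbours: Frank, Heidi, Ivan.
Then their neighbours: Grace, Nora.
Nothing further is reachable.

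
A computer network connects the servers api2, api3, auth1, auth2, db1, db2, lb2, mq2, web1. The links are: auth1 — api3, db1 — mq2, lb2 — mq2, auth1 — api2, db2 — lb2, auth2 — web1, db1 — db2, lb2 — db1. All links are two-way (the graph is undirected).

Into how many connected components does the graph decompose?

From api2: component {api2, api3, auth1}.
From auth2: component {auth2, web1}.
From db1: component {db1, db2, lb2, mq2}.
That's 3 components.

3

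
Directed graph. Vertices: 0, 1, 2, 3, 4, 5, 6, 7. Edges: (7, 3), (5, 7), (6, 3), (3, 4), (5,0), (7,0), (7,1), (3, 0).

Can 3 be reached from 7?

Explore from 7.
Distance 1: reach 0, 1, 3.
Found 3.

Yes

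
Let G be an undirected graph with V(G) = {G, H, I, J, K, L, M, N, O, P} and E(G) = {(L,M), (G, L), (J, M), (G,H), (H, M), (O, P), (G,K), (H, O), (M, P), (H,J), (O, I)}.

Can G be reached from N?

N has no edges, so nothing is reachable from it.

No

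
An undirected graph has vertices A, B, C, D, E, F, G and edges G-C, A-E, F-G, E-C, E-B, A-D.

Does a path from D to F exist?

Yes

Explore from D.
Distance 1: reach A.
Distance 2: reach E.
Distance 3: reach B, C.
Distance 4: reach G.
Distance 5: reach F.
Found F.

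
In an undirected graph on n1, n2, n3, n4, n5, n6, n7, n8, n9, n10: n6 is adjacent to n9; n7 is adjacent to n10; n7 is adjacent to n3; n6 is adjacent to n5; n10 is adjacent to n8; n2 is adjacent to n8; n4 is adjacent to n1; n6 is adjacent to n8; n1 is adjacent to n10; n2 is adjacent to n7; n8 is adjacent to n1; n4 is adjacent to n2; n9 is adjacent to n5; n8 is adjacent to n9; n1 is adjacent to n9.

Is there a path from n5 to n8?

Yes

Explore from n5.
Distance 1: reach n6, n9.
Distance 2: reach n1, n8.
Found n8.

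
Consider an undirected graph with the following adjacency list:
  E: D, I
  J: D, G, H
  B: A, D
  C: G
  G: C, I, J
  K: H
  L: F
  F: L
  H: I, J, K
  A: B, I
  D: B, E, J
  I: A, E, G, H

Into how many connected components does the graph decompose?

2

From A: component {A, B, C, D, E, G, H, I, J, K}.
From F: component {F, L}.
That's 2 components.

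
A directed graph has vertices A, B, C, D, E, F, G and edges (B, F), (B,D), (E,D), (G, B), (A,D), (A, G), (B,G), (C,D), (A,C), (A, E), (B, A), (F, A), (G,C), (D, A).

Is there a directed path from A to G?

Yes

Explore from A.
Distance 1: reach C, D, E, G.
Found G.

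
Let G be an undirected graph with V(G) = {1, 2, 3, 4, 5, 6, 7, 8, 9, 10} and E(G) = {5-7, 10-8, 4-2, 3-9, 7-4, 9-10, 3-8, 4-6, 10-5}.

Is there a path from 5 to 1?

Explore from 5.
Distance 1: reach 7, 10.
Distance 2: reach 4, 8, 9.
Distance 3: reach 2, 3, 6.
The search is exhausted without reaching 1; it lies in a different component.

No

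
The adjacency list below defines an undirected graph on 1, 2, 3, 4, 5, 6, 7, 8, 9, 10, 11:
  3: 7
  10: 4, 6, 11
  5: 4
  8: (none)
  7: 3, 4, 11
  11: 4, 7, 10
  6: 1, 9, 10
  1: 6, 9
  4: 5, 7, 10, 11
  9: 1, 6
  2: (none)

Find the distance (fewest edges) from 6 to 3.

Distance 0: 6.
Distance 1: 1, 9, 10.
Distance 2: 4, 11.
Distance 3: 5, 7.
Distance 4: 3 — contains 3.

4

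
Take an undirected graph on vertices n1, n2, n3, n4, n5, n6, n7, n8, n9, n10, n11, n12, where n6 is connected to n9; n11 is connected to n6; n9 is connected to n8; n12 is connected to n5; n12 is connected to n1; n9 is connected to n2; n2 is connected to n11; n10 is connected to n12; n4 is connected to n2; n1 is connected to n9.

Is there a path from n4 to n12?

Explore from n4.
Distance 1: reach n2.
Distance 2: reach n9, n11.
Distance 3: reach n1, n6, n8.
Distance 4: reach n12.
Found n12.

Yes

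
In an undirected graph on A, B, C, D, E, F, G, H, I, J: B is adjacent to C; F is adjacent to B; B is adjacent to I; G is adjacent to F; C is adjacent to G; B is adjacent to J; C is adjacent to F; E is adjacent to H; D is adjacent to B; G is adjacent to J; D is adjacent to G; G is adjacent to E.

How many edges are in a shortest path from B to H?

Distance 0: B.
Distance 1: C, D, F, I, J.
Distance 2: G.
Distance 3: E.
Distance 4: H — contains H.

4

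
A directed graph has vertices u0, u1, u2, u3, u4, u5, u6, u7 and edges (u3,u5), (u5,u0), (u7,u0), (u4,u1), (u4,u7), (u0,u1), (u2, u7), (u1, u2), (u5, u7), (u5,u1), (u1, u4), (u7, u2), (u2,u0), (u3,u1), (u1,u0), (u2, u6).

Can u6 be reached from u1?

Explore from u1.
Distance 1: reach u0, u2, u4.
Distance 2: reach u6, u7.
Found u6.

Yes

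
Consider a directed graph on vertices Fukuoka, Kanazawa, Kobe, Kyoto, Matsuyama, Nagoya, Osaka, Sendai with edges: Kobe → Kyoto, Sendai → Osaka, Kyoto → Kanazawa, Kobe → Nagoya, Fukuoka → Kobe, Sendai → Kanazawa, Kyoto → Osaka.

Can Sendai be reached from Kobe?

No

Explore from Kobe.
Distance 1: reach Kyoto, Nagoya.
Distance 2: reach Kanazawa, Osaka.
The search from Kobe is exhausted; no directed path reaches Sendai.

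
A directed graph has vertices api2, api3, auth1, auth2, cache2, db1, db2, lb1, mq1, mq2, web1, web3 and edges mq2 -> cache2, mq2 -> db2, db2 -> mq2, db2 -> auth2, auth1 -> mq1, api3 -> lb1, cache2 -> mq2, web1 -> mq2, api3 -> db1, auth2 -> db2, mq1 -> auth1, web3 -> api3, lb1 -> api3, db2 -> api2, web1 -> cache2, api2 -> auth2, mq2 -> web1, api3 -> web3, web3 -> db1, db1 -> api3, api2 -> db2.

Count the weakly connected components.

3

From api2: component {api2, auth2, cache2, db2, mq2, web1}.
From api3: component {api3, db1, lb1, web3}.
From auth1: component {auth1, mq1}.
That's 3 components.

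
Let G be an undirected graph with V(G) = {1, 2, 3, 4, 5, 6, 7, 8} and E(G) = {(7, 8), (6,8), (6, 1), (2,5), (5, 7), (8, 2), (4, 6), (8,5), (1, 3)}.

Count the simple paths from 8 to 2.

8–2
8–5–2
8–7–5–2

3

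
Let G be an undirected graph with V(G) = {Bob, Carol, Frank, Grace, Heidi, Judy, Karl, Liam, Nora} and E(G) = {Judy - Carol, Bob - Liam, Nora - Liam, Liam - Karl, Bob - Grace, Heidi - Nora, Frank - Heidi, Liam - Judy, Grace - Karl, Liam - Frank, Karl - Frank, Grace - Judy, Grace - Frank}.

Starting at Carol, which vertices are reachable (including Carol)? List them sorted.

Start at Carol.
Its neighbours: Judy.
Then their neighbours: Grace, Liam.
Then next layer: Bob, Frank, Karl, Nora.
Then next layer: Heidi.
Every vertex is now reached.

Bob, Carol, Frank, Grace, Heidi, Judy, Karl, Liam, Nora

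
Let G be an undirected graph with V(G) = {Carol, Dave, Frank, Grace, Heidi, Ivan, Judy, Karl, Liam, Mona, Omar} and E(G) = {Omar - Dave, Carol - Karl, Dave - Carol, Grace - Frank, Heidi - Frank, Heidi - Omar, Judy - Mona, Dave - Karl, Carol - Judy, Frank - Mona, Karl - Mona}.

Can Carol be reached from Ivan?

No

Ivan has no edges, so nothing is reachable from it.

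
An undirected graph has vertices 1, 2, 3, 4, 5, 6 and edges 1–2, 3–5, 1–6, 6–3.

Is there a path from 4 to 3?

No

4 has no edges, so nothing is reachable from it.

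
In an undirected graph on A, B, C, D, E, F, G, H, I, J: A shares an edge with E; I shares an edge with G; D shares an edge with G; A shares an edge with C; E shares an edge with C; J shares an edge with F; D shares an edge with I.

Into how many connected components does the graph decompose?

5

From A: component {A, C, E}.
From B: component {B}.
From D: component {D, G, I}.
From F: component {F, J}.
From H: component {H}.
That's 5 components.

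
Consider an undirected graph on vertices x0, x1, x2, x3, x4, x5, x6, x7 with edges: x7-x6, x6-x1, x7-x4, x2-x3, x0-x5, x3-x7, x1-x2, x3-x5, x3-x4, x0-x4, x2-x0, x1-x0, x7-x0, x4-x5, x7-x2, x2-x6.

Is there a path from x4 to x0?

Yes

Explore from x4.
Distance 1: reach x0, x3, x5, x7.
Found x0.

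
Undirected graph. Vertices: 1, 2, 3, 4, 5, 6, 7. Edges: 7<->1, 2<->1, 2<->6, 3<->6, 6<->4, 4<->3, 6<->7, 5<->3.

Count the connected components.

1

From 1: component {1, 2, 3, 4, 5, 6, 7}.
That's 1 component.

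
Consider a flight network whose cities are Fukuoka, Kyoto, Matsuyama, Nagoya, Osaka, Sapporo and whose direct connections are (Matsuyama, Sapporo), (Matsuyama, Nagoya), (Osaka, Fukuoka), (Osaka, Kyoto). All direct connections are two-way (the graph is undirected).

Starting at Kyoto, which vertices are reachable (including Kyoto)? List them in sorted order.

Fukuoka, Kyoto, Osaka

Start at Kyoto.
Its neighbours: Osaka.
Then their neighbours: Fukuoka.
Nothing further is reachable.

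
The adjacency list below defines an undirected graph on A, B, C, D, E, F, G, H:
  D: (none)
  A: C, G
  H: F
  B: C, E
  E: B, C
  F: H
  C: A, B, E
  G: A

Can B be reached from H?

No

Explore from H.
Distance 1: reach F.
The search is exhausted without reaching B; it lies in a different component.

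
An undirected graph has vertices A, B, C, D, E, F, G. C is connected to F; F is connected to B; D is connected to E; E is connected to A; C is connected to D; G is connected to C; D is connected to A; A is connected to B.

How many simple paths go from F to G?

3

F–B–A–D–C–G
F–B–A–E–D–C–G
F–C–G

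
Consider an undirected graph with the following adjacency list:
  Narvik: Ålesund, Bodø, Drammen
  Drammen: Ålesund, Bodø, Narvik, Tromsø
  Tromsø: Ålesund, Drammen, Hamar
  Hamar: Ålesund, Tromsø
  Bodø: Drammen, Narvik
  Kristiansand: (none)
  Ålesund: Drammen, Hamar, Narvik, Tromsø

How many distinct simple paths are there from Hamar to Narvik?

11

Hamar–Ålesund–Drammen–Bodø–Narvik
Hamar–Ålesund–Drammen–Narvik
Hamar–Ålesund–Narvik
Hamar–Ålesund–Tromsø–Drammen–Bodø–Narvik
Hamar–Ålesund–Tromsø–Drammen–Narvik
Hamar–Tromsø–Ålesund–Drammen–Bodø–Narvik
Hamar–Tromsø–Ålesund–Drammen–Narvik
Hamar–Tromsø–Ålesund–Narvik
Hamar–Tromsø–Drammen–Ålesund–Narvik
Hamar–Tromsø–Drammen–Bodø–Narvik
Hamar–Tromsø–Drammen–Narvik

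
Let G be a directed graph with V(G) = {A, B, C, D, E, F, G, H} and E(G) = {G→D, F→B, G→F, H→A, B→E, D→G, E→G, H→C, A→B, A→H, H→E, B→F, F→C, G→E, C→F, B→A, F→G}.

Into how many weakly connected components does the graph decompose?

From A: component {A, B, C, D, E, F, G, H}.
That's 1 component.

1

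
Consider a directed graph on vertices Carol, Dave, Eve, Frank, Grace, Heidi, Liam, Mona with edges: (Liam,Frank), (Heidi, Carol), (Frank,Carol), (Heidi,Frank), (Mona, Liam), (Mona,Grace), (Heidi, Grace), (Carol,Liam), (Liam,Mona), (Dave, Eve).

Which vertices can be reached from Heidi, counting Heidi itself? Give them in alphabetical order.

Start at Heidi.
Its neighbours: Carol, Frank, Grace.
Then their neighbours: Liam.
Then next layer: Mona.
Nothing further is reachable.

Carol, Frank, Grace, Heidi, Liam, Mona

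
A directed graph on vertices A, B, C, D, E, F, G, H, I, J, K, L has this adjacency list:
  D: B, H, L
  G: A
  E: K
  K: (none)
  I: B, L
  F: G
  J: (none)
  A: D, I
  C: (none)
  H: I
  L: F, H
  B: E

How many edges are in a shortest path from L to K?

Distance 0: L.
Distance 1: F, H.
Distance 2: G, I.
Distance 3: A, B.
Distance 4: D, E.
Distance 5: K — contains K.

5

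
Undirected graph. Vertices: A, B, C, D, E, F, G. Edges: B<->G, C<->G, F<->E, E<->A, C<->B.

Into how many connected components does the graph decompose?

3

From A: component {A, E, F}.
From B: component {B, C, G}.
From D: component {D}.
That's 3 components.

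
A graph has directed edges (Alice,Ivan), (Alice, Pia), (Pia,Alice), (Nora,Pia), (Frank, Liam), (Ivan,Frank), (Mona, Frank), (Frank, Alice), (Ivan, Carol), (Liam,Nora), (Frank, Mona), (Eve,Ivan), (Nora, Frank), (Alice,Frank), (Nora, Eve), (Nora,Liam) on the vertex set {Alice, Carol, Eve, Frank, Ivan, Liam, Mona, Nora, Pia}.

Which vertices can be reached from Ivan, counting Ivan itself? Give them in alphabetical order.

Start at Ivan.
Its neighbours: Carol, Frank.
Then their neighbours: Alice, Liam, Mona.
Then next layer: Nora, Pia.
Then next layer: Eve.
Every vertex is now reached.

Alice, Carol, Eve, Frank, Ivan, Liam, Mona, Nora, Pia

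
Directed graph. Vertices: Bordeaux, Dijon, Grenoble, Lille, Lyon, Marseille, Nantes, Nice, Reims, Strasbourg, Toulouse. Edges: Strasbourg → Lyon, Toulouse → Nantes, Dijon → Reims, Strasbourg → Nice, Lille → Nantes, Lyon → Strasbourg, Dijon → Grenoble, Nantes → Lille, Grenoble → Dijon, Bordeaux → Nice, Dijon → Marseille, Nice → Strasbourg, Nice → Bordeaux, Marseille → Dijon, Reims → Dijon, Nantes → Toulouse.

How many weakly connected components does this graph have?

3

From Bordeaux: component {Bordeaux, Lyon, Nice, Strasbourg}.
From Dijon: component {Dijon, Grenoble, Marseille, Reims}.
From Lille: component {Lille, Nantes, Toulouse}.
That's 3 components.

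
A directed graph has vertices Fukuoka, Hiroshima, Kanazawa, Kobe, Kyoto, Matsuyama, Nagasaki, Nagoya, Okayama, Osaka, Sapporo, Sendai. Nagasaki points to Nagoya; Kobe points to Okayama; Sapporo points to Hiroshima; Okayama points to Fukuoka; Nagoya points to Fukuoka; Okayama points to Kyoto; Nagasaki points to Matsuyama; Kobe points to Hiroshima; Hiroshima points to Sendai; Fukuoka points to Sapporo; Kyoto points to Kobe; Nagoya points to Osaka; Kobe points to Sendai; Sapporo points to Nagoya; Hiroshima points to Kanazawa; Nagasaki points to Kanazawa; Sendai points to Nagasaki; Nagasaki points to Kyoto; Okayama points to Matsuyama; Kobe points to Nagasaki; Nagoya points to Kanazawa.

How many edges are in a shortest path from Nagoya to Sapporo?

2

Distance 0: Nagoya.
Distance 1: Fukuoka, Kanazawa, Osaka.
Distance 2: Sapporo — contains Sapporo.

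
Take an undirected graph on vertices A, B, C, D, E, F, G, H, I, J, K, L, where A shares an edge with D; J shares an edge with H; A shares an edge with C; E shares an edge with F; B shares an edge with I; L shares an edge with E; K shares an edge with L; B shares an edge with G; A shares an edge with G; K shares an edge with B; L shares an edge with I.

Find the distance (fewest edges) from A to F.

Distance 0: A.
Distance 1: C, D, G.
Distance 2: B.
Distance 3: I, K.
Distance 4: L.
Distance 5: E.
Distance 6: F — contains F.

6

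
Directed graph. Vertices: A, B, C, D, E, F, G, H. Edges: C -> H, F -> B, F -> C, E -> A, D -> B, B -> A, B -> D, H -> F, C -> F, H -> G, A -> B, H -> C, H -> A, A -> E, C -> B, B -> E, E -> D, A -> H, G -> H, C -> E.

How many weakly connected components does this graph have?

From A: component {A, B, C, D, E, F, G, H}.
That's 1 component.

1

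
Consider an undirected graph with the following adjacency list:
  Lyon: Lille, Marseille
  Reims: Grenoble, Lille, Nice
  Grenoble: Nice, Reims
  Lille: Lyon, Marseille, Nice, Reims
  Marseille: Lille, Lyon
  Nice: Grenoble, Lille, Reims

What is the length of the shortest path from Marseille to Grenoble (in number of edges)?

3

Distance 0: Marseille.
Distance 1: Lille, Lyon.
Distance 2: Nice, Reims.
Distance 3: Grenoble — contains Grenoble.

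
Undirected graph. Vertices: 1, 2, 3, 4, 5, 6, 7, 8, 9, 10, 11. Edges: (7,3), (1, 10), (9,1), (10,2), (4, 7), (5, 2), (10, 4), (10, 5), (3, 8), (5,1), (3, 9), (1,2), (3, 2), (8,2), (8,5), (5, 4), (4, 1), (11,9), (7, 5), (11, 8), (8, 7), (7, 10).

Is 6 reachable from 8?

No

Explore from 8.
Distance 1: reach 2, 3, 5, 7, 11.
Distance 2: reach 1, 4, 9, 10.
The search is exhausted without reaching 6; it lies in a different component.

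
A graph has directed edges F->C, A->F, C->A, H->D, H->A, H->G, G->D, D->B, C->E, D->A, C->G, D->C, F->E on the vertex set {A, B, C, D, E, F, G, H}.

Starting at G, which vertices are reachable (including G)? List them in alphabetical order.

Start at G.
Its neighbours: D.
Then their neighbours: A, B, C.
Then next layer: E, F.
Nothing further is reachable.

A, B, C, D, E, F, G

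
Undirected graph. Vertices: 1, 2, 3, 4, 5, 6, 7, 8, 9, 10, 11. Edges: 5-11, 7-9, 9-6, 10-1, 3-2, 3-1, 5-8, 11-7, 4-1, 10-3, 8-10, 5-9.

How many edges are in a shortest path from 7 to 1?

Distance 0: 7.
Distance 1: 9, 11.
Distance 2: 5, 6.
Distance 3: 8.
Distance 4: 10.
Distance 5: 1, 3 — contains 1.

5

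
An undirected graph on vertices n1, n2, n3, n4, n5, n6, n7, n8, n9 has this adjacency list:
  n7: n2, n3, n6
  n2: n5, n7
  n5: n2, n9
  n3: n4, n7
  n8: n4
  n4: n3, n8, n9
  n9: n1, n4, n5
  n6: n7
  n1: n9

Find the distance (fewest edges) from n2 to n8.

Distance 0: n2.
Distance 1: n5, n7.
Distance 2: n3, n6, n9.
Distance 3: n1, n4.
Distance 4: n8 — contains n8.

4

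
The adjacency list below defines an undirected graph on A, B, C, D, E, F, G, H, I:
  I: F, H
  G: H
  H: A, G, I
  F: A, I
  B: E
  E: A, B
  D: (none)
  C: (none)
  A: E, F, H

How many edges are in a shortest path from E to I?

Distance 0: E.
Distance 1: A, B.
Distance 2: F, H.
Distance 3: G, I — contains I.

3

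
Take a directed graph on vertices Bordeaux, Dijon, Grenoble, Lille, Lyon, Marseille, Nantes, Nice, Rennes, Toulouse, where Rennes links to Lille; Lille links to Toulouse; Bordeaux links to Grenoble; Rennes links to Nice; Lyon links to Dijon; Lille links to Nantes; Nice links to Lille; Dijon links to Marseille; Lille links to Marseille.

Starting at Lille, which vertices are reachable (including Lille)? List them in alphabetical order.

Lille, Marseille, Nantes, Toulouse

Start at Lille.
Its neighbours: Marseille, Nantes, Toulouse.
Nothing further is reachable.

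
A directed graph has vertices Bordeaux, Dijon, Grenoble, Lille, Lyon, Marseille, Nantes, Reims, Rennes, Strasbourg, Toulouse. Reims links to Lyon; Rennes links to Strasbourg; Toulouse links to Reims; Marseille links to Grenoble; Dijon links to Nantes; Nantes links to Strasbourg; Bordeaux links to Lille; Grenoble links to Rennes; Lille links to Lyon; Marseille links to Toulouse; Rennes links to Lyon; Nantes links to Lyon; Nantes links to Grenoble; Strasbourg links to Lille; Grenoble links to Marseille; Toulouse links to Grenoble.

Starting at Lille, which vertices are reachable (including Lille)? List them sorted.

Start at Lille.
Its neighbours: Lyon.
Nothing further is reachable.

Lille, Lyon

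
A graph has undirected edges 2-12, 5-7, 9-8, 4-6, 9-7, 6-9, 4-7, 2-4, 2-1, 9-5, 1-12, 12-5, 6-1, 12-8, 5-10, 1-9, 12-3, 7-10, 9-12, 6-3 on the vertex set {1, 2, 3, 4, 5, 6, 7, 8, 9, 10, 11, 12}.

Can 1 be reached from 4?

Yes

Explore from 4.
Distance 1: reach 2, 6, 7.
Distance 2: reach 1, 3, 5, 9, 10, 12.
Found 1.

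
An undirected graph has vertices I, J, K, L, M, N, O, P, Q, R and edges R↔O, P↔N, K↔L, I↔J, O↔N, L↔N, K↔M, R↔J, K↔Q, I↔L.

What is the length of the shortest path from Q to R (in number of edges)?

5

Distance 0: Q.
Distance 1: K.
Distance 2: L, M.
Distance 3: I, N.
Distance 4: J, O, P.
Distance 5: R — contains R.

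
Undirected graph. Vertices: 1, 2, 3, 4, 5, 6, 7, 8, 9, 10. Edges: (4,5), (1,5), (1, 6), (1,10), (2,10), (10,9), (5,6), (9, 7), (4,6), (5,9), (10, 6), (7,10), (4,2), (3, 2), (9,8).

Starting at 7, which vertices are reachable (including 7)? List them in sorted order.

Start at 7.
Its neighbours: 9, 10.
Then their neighbours: 1, 2, 5, 6, 8.
Then next layer: 3, 4.
Every vertex is now reached.

1, 2, 3, 4, 5, 6, 7, 8, 9, 10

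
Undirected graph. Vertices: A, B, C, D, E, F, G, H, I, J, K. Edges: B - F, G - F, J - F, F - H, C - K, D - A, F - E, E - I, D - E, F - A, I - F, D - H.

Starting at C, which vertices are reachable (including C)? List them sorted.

C, K

Start at C.
Its neighbours: K.
Nothing further is reachable.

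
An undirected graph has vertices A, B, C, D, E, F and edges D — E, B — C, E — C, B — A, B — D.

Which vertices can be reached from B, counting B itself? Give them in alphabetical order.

Start at B.
Its neighbours: A, C, D.
Then their neighbours: E.
Nothing further is reachable.

A, B, C, D, E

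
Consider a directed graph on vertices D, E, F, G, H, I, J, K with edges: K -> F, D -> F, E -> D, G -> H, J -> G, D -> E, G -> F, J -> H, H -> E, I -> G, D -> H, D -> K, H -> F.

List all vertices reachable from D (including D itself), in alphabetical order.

D, E, F, H, K

Start at D.
Its neighbours: E, F, H, K.
Nothing further is reachable.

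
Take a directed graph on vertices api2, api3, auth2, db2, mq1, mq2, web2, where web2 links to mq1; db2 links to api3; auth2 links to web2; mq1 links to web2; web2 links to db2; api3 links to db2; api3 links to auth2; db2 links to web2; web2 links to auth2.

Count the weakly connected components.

3

From api2: component {api2}.
From api3: component {api3, auth2, db2, mq1, web2}.
From mq2: component {mq2}.
That's 3 components.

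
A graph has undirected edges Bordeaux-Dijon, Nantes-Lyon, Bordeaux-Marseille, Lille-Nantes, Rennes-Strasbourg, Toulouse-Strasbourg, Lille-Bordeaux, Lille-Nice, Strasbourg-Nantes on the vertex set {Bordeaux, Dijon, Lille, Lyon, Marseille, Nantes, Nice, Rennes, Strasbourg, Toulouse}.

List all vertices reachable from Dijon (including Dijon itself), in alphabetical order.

Bordeaux, Dijon, Lille, Lyon, Marseille, Nantes, Nice, Rennes, Strasbourg, Toulouse

Start at Dijon.
Its neighbours: Bordeaux.
Then their neighbours: Lille, Marseille.
Then next layer: Nantes, Nice.
Then next layer: Lyon, Strasbourg.
Then next layer: Rennes, Toulouse.
Every vertex is now reached.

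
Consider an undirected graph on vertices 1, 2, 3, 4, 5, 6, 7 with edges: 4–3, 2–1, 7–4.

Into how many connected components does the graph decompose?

From 1: component {1, 2}.
From 3: component {3, 4, 7}.
From 5: component {5}.
From 6: component {6}.
That's 4 components.

4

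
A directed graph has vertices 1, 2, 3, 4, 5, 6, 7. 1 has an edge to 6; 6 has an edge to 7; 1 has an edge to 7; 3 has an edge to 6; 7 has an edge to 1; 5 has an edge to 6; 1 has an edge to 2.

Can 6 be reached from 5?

Yes

Explore from 5.
Distance 1: reach 6.
Found 6.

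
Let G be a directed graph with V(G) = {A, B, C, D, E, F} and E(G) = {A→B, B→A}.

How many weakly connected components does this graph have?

From A: component {A, B}.
From C: component {C}.
From D: component {D}.
From E: component {E}.
From F: component {F}.
That's 5 components.

5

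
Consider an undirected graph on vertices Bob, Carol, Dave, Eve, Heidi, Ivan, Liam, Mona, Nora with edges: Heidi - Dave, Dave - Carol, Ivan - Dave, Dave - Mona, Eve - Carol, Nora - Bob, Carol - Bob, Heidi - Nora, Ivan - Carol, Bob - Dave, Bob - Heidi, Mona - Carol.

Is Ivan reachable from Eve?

Yes

Explore from Eve.
Distance 1: reach Carol.
Distance 2: reach Bob, Dave, Ivan, Mona.
Found Ivan.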